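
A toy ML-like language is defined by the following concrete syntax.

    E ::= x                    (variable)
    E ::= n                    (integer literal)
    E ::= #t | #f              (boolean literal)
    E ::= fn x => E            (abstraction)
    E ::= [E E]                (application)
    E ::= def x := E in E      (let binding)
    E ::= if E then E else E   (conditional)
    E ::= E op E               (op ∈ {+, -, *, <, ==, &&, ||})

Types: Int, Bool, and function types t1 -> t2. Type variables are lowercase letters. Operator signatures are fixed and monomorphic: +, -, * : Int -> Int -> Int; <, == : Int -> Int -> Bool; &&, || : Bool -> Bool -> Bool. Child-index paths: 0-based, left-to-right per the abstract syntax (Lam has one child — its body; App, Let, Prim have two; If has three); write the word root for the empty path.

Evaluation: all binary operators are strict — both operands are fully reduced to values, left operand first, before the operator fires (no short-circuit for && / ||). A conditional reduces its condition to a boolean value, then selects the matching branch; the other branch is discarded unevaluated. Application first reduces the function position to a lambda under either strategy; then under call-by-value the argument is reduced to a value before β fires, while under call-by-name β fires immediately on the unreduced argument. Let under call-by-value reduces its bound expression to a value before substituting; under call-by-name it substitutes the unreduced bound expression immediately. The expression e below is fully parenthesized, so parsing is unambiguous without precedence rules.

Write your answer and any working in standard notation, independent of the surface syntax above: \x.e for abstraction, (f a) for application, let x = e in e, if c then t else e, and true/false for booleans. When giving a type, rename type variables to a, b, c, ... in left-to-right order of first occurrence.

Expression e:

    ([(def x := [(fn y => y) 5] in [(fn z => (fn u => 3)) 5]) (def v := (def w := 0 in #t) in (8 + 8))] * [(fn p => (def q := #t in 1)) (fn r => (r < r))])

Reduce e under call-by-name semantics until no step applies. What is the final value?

Trace:
step 0: (((let x = ((\y.y) 5) in ((\z.(\u.3)) 5)) (let v = (let w = 0 in true) in (8 + 8))) * ((\p.(let q = true in 1)) (\r.(r < r))))
step 1: [let@0.0] ((((\z.(\u.3)) 5) (let v = (let w = 0 in true) in (8 + 8))) * ((\p.(let q = true in 1)) (\r.(r < r))))
step 2: [beta@0.0] (((\u.3) (let v = (let w = 0 in true) in (8 + 8))) * ((\p.(let q = true in 1)) (\r.(r < r))))
step 3: [beta@0] (3 * ((\p.(let q = true in 1)) (\r.(r < r))))
step 4: [beta@1] (3 * (let q = true in 1))
step 5: [let@1] (3 * 1)
step 6: [delta@root] 3

Answer: 3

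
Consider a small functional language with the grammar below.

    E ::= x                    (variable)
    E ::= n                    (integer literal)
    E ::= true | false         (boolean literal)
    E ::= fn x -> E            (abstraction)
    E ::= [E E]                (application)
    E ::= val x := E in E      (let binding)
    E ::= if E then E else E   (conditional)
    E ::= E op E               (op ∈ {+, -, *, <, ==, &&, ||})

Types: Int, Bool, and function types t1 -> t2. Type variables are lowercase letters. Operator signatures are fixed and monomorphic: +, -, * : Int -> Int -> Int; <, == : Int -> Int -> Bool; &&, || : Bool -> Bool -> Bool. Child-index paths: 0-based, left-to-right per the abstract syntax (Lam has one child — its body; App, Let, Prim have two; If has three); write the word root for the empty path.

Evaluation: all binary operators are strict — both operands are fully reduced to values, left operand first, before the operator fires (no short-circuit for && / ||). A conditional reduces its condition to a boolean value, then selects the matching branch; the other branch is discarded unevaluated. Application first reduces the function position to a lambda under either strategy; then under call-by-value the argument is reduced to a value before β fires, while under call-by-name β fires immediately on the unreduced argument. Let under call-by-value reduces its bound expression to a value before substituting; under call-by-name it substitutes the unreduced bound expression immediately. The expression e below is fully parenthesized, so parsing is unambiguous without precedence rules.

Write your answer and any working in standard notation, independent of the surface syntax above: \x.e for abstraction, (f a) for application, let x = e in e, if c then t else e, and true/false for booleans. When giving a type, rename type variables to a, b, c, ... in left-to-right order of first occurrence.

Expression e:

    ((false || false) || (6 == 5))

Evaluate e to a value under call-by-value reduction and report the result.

Answer: false

Derivation:
step 0: ((false || false) || (6 == 5))
step 1: [delta@0] (false || (6 == 5))
step 2: [delta@1] (false || false)
step 3: [delta@root] false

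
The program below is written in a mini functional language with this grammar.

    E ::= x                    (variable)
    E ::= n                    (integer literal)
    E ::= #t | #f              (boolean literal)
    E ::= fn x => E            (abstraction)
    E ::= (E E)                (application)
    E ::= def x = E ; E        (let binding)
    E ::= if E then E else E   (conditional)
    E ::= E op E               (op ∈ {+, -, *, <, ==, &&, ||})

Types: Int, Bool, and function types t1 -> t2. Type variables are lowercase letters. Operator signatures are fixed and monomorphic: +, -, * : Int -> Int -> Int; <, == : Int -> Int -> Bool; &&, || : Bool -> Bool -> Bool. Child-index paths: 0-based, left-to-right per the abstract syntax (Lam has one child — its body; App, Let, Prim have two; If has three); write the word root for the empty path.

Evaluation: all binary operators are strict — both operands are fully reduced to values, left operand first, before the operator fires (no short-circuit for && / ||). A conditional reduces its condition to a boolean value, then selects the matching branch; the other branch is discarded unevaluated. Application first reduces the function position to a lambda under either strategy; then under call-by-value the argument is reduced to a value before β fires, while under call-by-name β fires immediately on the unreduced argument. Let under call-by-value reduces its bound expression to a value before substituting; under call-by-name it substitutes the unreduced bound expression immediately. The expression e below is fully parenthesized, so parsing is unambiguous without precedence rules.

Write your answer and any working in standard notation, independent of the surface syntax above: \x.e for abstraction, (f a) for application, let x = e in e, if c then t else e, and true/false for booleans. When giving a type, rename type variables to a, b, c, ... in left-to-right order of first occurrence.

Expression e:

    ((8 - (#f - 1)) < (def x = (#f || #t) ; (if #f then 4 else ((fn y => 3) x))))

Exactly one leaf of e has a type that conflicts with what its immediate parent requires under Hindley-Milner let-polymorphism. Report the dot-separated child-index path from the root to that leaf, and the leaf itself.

Answer: 0.1.0 : false

Working:
  unify Int ~ Int
  unify Bool ~ Int
  FAIL: mismatch Bool ~ Int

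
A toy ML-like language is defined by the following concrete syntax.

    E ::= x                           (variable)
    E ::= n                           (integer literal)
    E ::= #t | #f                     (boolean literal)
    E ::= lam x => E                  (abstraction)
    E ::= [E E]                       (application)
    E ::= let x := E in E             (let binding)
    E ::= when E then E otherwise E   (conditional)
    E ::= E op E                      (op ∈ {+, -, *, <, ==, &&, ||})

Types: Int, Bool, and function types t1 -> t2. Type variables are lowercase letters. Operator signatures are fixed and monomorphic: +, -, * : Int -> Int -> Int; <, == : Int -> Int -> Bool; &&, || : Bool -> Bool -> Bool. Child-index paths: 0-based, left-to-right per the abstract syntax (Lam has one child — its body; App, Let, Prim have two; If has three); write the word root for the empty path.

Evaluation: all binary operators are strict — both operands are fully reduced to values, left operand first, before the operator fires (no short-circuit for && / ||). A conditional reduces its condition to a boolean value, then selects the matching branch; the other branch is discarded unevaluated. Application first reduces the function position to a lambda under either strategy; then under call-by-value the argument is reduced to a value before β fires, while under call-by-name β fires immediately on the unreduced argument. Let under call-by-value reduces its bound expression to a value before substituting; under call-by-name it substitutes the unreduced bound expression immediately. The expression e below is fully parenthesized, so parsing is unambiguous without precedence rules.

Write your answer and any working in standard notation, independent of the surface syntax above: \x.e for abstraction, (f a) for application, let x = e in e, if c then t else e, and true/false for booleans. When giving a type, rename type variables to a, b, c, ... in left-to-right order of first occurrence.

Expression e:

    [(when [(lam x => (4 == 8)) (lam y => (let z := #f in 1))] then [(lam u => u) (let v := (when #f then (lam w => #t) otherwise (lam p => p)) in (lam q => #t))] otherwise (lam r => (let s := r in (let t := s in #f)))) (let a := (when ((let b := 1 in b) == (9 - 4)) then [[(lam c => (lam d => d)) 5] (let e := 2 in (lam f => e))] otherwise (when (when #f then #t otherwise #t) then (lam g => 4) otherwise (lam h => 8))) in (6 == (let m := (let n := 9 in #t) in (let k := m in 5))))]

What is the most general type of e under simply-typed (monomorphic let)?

Working:
  unify Int ~ Int
  unify Int ~ Int
\x._ : a -> Bool
let z : Bool
\y._ : b -> Int
  unify a -> Bool ~ (b -> Int) -> c
  unify a ~ b -> Int
  unify Bool ~ c
_ _ : Bool
  unify Bool ~ Bool
u : d
\u._ : d -> d
  unify Bool ~ Bool
\w._ : e -> Bool
p : f
\p._ : f -> f
  unify e -> Bool ~ f -> f
  unify e ~ f
  unify Bool ~ f
let v : Bool -> Bool
\q._ : g -> Bool
  unify d -> d ~ (g -> Bool) -> h
  unify d ~ g -> Bool
  unify g -> Bool ~ h
_ _ : g -> Bool
r : i
let s : i
s : i
let t : i
\r._ : i -> Bool
  unify g -> Bool ~ i -> Bool
  unify g ~ i
  unify Bool ~ Bool
let b : Int
b : Int
  unify Int ~ Int
  unify Int ~ Int
  unify Int ~ Int
  unify Int ~ Int
  unify Bool ~ Bool
d : k
\d._ : k -> k
\c._ : j -> k -> k
  unify j -> k -> k ~ Int -> l
  unify j ~ Int
  unify k -> k ~ l
_ _ : k -> k
let e : Int
e : Int
\f._ : m -> Int
  unify k -> k ~ (m -> Int) -> n
  unify k ~ m -> Int
  unify m -> Int ~ n
_ _ : m -> Int
  unify Bool ~ Bool
  unify Bool ~ Bool
  unify Bool ~ Bool
\g._ : o -> Int
\h._ : p -> Int
  unify o -> Int ~ p -> Int
  unify o ~ p
  unify Int ~ Int
  unify m -> Int ~ p -> Int
  unify m ~ p
  unify Int ~ Int
let a : p -> Int
  unify Int ~ Int
let n : Int
let m : Bool
m : Bool
let k : Bool
  unify Int ~ Int
  unify i -> Bool ~ Bool -> q
  unify i ~ Bool
  unify Bool ~ q
_ _ : Bool

Answer: Bool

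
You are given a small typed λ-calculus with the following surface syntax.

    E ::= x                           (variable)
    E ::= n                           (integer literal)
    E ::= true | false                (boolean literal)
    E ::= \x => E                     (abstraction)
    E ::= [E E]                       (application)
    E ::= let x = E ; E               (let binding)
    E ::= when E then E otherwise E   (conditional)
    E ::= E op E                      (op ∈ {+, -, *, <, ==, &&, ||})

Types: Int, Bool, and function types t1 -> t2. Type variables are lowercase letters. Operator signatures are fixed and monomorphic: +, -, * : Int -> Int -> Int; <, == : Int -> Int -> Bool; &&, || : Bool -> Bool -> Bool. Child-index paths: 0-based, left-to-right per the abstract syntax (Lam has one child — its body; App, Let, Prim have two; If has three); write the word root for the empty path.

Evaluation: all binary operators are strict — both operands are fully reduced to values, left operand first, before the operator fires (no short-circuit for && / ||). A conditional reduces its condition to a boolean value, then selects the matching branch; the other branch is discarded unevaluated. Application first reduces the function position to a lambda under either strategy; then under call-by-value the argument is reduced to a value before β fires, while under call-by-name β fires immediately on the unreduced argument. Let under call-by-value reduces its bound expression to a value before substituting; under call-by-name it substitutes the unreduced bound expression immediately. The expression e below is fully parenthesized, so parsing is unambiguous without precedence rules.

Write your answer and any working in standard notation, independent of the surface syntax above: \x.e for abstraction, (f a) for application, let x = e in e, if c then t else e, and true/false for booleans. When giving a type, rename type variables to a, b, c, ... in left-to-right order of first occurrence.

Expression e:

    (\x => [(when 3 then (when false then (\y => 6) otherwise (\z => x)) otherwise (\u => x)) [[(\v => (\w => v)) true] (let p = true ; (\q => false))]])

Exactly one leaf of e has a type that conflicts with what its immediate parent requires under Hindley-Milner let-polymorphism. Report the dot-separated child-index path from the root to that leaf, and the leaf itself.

Working:
  unify Int ~ Bool
  FAIL: mismatch Int ~ Bool

Answer: 0.0.0 : 3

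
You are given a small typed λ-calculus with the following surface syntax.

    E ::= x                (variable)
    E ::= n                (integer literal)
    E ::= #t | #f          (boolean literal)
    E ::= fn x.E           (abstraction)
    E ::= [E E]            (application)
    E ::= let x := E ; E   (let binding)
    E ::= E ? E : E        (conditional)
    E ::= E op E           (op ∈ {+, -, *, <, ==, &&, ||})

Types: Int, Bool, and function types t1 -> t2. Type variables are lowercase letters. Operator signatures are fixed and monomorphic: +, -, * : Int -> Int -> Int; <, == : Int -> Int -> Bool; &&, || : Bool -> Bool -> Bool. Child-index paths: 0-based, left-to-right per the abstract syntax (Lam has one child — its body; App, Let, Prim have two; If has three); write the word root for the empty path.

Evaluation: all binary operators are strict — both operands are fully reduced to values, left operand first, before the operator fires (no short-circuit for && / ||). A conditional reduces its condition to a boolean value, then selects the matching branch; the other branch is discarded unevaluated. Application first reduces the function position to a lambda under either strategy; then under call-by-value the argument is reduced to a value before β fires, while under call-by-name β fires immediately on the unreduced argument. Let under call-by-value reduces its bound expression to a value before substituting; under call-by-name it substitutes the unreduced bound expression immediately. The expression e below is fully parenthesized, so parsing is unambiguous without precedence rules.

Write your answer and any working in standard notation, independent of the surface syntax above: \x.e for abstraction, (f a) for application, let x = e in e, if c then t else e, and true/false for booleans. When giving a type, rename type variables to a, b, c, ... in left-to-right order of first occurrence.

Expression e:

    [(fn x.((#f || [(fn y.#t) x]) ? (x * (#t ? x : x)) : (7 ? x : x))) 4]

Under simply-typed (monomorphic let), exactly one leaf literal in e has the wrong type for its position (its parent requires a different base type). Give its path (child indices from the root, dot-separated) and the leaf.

Working:
  unify Bool ~ Bool
\y._ : b -> Bool
x : a
  unify b -> Bool ~ a -> c
  unify b ~ a
  unify Bool ~ c
_ _ : Bool
  unify Bool ~ Bool
  unify Bool ~ Bool
x : a
  unify a ~ Int
  unify Bool ~ Bool
x : Int
x : Int
  unify Int ~ Int
  unify Int ~ Int
  unify Int ~ Bool
  FAIL: mismatch Int ~ Bool

Answer: 0.0.2.0 : 7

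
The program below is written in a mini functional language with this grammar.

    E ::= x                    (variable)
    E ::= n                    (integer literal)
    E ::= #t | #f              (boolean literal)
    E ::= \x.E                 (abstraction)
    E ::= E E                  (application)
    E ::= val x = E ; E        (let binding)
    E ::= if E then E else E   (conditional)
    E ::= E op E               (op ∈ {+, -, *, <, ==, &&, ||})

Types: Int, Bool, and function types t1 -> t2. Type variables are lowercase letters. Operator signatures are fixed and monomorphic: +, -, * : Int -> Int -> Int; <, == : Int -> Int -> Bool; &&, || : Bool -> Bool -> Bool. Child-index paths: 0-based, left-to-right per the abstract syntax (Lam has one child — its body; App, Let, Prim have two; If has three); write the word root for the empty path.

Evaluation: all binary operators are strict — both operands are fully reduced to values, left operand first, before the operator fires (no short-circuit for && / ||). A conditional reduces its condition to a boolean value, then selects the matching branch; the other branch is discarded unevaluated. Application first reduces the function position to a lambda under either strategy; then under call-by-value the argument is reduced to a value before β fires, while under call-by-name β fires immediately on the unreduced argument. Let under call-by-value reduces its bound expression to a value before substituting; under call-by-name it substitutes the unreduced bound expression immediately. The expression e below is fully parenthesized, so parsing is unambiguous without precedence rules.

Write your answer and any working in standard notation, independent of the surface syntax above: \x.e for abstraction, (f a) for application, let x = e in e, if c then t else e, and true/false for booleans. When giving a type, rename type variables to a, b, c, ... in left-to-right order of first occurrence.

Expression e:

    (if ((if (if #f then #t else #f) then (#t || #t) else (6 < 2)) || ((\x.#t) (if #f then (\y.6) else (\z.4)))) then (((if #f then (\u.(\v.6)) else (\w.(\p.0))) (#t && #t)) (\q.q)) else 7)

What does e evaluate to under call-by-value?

Answer: 0

Working:
step 0: (if ((if (if false then true else false) then (true || true) else (6 < 2)) || ((\x.true) (if false then (\y.6) else (\z.4)))) then (((if false then (\u.(\v.6)) else (\w.(\p.0))) (true && true)) (\q.q)) else 7)
step 1: [if@0.0.0] (if ((if false then (true || true) else (6 < 2)) || ((\x.true) (if false then (\y.6) else (\z.4)))) then (((if false then (\u.(\v.6)) else (\w.(\p.0))) (true && true)) (\q.q)) else 7)
step 2: [if@0.0] (if ((6 < 2) || ((\x.true) (if false then (\y.6) else (\z.4)))) then (((if false then (\u.(\v.6)) else (\w.(\p.0))) (true && true)) (\q.q)) else 7)
step 3: [delta@0.0] (if (false || ((\x.true) (if false then (\y.6) else (\z.4)))) then (((if false then (\u.(\v.6)) else (\w.(\p.0))) (true && true)) (\q.q)) else 7)
step 4: [if@0.1.1] (if (false || ((\x.true) (\z.4))) then (((if false then (\u.(\v.6)) else (\w.(\p.0))) (true && true)) (\q.q)) else 7)
step 5: [beta@0.1] (if (false || true) then (((if false then (\u.(\v.6)) else (\w.(\p.0))) (true && true)) (\q.q)) else 7)
step 6: [delta@0] (if true then (((if false then (\u.(\v.6)) else (\w.(\p.0))) (true && true)) (\q.q)) else 7)
step 7: [if@root] (((if false then (\u.(\v.6)) else (\w.(\p.0))) (true && true)) (\q.q))
step 8: [if@0.0] (((\w.(\p.0)) (true && true)) (\q.q))
step 9: [delta@0.1] (((\w.(\p.0)) true) (\q.q))
step 10: [beta@0] ((\p.0) (\q.q))
step 11: [beta@root] 0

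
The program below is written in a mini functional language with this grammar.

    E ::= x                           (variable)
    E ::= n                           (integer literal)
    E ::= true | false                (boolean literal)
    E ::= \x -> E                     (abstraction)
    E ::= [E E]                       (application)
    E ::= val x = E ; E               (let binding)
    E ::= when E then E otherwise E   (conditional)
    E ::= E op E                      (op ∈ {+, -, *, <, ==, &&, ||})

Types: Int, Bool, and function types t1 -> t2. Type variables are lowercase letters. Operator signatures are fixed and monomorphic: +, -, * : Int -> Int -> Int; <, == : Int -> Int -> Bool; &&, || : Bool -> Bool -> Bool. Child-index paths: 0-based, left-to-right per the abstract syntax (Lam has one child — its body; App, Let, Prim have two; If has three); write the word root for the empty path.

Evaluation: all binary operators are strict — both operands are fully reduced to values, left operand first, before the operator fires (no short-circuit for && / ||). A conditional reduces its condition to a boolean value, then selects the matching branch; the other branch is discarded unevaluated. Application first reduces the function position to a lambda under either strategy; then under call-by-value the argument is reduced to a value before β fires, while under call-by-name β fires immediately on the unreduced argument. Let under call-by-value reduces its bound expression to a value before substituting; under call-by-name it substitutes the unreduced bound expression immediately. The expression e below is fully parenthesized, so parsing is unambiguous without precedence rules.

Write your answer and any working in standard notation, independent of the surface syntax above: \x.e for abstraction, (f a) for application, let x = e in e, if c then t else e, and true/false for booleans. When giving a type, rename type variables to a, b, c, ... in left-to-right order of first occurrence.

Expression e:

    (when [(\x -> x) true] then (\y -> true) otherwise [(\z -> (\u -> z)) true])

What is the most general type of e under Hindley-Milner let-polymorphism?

Answer: a -> Bool

Working:
x : a
\x._ : a -> a
  unify a -> a ~ Bool -> b
  unify a ~ Bool
  unify Bool ~ b
_ _ : Bool
  unify Bool ~ Bool
\y._ : c -> Bool
z : d
\u._ : e -> d
\z._ : d -> e -> d
  unify d -> e -> d ~ Bool -> f
  unify d ~ Bool
  unify e -> Bool ~ f
_ _ : e -> Bool
  unify c -> Bool ~ e -> Bool
  unify c ~ e
  unify Bool ~ Bool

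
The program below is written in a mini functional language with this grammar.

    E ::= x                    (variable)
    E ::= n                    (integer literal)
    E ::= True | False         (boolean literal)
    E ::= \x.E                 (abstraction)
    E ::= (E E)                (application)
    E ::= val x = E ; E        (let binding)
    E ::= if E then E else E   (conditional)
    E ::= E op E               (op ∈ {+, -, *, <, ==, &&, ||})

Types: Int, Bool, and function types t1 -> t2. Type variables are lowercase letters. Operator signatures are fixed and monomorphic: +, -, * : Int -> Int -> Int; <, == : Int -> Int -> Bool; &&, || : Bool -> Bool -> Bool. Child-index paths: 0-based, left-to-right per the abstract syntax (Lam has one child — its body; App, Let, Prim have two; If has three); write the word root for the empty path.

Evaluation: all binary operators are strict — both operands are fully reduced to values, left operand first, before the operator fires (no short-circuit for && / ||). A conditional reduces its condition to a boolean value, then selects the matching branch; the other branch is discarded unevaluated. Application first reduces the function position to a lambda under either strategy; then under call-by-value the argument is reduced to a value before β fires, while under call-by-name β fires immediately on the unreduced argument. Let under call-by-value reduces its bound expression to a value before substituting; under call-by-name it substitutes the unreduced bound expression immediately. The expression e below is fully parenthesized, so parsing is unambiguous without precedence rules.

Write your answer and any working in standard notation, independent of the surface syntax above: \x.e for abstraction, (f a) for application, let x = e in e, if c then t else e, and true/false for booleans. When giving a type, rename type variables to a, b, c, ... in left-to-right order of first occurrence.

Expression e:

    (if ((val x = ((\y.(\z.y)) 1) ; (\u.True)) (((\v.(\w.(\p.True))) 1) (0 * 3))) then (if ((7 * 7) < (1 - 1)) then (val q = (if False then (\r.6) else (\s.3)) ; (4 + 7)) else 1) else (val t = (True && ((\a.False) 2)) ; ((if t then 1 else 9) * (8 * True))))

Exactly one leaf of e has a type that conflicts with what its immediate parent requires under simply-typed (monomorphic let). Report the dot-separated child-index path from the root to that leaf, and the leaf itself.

Trace:
y : a
\z._ : b -> a
\y._ : a -> b -> a
  unify a -> b -> a ~ Int -> c
  unify a ~ Int
  unify b -> Int ~ c
_ _ : b -> Int
let x : b -> Int
\u._ : d -> Bool
\p._ : g -> Bool
\w._ : f -> g -> Bool
\v._ : e -> f -> g -> Bool
  unify e -> f -> g -> Bool ~ Int -> h
  unify e ~ Int
  unify f -> g -> Bool ~ h
_ _ : f -> g -> Bool
  unify Int ~ Int
  unify Int ~ Int
  unify f -> g -> Bool ~ Int -> i
  unify f ~ Int
  unify g -> Bool ~ i
_ _ : g -> Bool
  unify d -> Bool ~ (g -> Bool) -> j
  unify d ~ g -> Bool
  unify Bool ~ j
_ _ : Bool
  unify Bool ~ Bool
  unify Int ~ Int
  unify Int ~ Int
  unify Int ~ Int
  unify Int ~ Int
  unify Int ~ Int
  unify Int ~ Int
  unify Bool ~ Bool
  unify Bool ~ Bool
\r._ : k -> Int
\s._ : l -> Int
  unify k -> Int ~ l -> Int
  unify k ~ l
  unify Int ~ Int
let q : l -> Int
  unify Int ~ Int
  unify Int ~ Int
  unify Int ~ Int
  unify Bool ~ Bool
\a._ : m -> Bool
  unify m -> Bool ~ Int -> n
  unify m ~ Int
  unify Bool ~ n
_ _ : Bool
  unify Bool ~ Bool
let t : Bool
t : Bool
  unify Bool ~ Bool
  unify Int ~ Int
  unify Int ~ Int
  unify Int ~ Int
  unify Bool ~ Int
  FAIL: mismatch Bool ~ Int

Answer: 2.1.1.1 : true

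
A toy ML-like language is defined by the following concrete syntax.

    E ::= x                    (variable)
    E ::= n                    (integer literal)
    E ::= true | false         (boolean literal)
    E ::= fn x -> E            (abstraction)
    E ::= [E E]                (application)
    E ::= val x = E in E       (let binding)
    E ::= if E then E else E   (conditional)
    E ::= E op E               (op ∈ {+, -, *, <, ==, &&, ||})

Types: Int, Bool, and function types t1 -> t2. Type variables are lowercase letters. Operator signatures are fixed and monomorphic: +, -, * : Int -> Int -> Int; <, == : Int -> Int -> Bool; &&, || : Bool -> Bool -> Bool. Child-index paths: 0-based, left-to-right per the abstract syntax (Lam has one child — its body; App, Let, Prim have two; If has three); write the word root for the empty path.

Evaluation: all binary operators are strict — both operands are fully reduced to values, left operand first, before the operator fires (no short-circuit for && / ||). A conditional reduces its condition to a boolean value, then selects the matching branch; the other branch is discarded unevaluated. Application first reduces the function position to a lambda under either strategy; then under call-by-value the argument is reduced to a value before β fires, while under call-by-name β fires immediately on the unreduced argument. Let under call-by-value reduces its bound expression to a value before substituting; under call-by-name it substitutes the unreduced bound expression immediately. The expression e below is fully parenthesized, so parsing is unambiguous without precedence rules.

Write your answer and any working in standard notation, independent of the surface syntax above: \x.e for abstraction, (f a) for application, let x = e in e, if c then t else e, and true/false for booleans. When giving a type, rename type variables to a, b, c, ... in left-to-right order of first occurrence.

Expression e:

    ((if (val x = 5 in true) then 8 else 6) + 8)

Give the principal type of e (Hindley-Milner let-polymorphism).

Answer: Int

Derivation:
let x : Int
  unify Bool ~ Bool
  unify Int ~ Int
  unify Int ~ Int
  unify Int ~ Int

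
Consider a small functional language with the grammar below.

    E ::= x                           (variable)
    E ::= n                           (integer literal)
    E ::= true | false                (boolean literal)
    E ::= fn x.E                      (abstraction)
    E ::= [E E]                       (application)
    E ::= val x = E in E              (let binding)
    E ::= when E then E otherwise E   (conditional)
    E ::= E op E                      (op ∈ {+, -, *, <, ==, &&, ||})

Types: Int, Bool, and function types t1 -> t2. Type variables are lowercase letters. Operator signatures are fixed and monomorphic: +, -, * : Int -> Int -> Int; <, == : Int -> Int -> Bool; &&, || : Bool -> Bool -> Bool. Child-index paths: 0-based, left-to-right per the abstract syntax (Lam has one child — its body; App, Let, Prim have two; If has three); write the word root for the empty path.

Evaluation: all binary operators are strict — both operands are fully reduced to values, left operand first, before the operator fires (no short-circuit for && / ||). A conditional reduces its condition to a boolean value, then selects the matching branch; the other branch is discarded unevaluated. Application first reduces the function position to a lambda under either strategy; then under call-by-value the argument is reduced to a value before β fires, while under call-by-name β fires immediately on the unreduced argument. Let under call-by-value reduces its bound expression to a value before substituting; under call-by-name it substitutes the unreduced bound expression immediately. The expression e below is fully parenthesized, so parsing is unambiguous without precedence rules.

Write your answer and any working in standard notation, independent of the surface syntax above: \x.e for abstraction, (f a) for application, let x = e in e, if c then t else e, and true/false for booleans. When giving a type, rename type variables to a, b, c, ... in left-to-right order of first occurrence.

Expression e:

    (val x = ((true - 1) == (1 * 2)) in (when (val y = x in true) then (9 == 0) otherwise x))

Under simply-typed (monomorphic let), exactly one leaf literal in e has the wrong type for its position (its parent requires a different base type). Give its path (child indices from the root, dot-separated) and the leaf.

Working:
  unify Bool ~ Int
  FAIL: mismatch Bool ~ Int

Answer: 0.0.0 : true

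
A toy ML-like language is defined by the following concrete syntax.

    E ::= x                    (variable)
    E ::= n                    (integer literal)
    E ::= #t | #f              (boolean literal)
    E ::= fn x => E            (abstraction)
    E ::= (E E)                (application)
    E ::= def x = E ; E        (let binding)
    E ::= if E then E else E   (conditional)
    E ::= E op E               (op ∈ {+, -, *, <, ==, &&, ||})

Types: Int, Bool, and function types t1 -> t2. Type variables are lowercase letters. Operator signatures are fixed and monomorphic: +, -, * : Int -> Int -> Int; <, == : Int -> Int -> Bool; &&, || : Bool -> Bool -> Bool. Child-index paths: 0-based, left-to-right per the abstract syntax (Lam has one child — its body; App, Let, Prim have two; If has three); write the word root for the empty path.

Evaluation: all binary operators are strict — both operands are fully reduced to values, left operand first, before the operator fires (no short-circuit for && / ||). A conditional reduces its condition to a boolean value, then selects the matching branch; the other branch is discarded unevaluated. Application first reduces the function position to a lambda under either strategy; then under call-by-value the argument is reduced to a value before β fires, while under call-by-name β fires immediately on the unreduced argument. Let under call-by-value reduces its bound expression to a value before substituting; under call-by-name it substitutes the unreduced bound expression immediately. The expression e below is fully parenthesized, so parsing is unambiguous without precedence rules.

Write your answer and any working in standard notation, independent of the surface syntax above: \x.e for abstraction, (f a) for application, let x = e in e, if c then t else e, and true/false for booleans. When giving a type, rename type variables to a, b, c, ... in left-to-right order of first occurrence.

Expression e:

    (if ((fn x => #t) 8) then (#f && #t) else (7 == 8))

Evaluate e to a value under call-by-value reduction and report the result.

Working:
step 0: (if ((\x.true) 8) then (false && true) else (7 == 8))
step 1: [beta@0] (if true then (false && true) else (7 == 8))
step 2: [if@root] (false && true)
step 3: [delta@root] false

Answer: false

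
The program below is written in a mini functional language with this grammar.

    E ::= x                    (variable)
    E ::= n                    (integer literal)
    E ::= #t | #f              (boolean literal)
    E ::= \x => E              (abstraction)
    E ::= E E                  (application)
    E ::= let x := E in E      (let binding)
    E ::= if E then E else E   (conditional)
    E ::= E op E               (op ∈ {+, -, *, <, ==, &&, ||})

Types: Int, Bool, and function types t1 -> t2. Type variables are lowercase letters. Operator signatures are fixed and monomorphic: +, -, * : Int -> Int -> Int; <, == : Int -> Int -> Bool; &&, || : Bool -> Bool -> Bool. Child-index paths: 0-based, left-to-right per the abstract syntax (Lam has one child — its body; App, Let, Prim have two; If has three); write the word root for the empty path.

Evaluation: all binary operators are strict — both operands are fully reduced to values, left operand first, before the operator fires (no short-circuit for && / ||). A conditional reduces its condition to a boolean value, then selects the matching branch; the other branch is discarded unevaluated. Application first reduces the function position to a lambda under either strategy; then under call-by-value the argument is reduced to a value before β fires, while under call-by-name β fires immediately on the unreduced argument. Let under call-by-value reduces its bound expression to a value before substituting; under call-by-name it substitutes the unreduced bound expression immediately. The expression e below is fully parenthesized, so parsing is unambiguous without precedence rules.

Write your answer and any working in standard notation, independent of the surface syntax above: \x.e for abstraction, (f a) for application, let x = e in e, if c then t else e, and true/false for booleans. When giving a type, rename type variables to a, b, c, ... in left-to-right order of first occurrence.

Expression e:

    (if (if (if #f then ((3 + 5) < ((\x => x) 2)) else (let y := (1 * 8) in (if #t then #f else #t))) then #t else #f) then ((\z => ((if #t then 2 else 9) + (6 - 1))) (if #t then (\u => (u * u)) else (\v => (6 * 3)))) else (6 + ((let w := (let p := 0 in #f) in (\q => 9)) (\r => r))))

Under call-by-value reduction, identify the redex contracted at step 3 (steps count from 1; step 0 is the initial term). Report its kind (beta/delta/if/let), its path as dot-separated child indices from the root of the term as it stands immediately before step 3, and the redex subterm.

Working:
step 0: (if (if (if false then ((3 + 5) < ((\x.x) 2)) else (let y = (1 * 8) in (if true then false else true))) then true else false) then ((\z.((if true then 2 else 9) + (6 - 1))) (if true then (\u.(u * u)) else (\v.(6 * 3)))) else (6 + ((let w = (let p = 0 in false) in (\q.9)) (\r.r))))
step 1: [if@0.0] (if (if (let y = (1 * 8) in (if true then false else true)) then true else false) then ((\z.((if true then 2 else 9) + (6 - 1))) (if true then (\u.(u * u)) else (\v.(6 * 3)))) else (6 + ((let w = (let p = 0 in false) in (\q.9)) (\r.r))))
step 2: [delta@0.0.0] (if (if (let y = 8 in (if true then false else true)) then true else false) then ((\z.((if true then 2 else 9) + (6 - 1))) (if true then (\u.(u * u)) else (\v.(6 * 3)))) else (6 + ((let w = (let p = 0 in false) in (\q.9)) (\r.r))))
step 3: [let@0.0] (if (if (if true then false else true) then true else false) then ((\z.((if true then 2 else 9) + (6 - 1))) (if true then (\u.(u * u)) else (\v.(6 * 3)))) else (6 + ((let w = (let p = 0 in false) in (\q.9)) (\r.r))))

Answer: let at 0.0 : (let y = 8 in (if true then false else true))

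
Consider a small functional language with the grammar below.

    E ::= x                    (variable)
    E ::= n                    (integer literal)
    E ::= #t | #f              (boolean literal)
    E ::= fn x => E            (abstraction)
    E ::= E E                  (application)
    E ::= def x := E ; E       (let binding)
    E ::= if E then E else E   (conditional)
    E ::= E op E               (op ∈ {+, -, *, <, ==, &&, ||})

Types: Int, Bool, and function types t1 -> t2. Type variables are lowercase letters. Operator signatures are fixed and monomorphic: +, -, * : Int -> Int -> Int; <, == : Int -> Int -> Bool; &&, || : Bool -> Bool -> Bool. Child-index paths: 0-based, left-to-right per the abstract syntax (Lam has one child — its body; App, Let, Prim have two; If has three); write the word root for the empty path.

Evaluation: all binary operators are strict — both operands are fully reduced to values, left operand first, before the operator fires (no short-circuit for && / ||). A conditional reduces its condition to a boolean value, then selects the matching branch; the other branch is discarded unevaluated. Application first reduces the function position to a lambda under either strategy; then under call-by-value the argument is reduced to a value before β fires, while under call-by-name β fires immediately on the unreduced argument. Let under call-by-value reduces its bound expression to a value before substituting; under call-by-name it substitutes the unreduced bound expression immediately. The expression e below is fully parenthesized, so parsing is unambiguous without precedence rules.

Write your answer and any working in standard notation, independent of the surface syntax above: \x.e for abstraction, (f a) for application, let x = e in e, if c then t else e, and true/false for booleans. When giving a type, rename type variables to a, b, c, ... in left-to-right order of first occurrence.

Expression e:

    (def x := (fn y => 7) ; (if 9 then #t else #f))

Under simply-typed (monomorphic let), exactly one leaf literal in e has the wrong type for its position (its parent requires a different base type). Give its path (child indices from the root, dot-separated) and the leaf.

Answer: 1.0 : 9

Working:
\y._ : a -> Int
let x : a -> Int
  unify Int ~ Bool
  FAIL: mismatch Int ~ Bool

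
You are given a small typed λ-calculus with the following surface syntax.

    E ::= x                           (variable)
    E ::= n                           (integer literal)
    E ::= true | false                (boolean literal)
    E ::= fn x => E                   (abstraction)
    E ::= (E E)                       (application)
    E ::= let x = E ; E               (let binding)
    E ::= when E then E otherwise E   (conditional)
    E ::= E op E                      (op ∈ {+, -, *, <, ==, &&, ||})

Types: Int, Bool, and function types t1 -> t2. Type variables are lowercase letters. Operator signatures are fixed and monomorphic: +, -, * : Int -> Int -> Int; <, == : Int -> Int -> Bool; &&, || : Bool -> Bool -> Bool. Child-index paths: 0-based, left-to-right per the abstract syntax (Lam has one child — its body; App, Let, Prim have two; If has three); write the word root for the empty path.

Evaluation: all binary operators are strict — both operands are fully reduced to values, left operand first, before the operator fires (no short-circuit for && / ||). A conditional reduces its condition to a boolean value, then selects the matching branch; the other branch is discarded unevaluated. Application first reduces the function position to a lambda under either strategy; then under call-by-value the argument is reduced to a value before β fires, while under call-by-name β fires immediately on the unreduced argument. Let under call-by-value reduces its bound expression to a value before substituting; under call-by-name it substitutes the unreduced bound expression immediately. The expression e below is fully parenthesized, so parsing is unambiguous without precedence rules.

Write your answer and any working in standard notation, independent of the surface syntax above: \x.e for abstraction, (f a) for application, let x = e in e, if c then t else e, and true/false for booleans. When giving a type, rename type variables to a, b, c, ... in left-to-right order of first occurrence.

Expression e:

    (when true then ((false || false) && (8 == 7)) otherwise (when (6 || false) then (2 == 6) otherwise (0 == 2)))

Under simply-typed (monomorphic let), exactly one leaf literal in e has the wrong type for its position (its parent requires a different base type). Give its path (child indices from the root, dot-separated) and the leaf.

Answer: 2.0.0 : 6

Derivation:
  unify Bool ~ Bool
  unify Bool ~ Bool
  unify Bool ~ Bool
  unify Bool ~ Bool
  unify Int ~ Int
  unify Int ~ Int
  unify Bool ~ Bool
  unify Int ~ Bool
  FAIL: mismatch Int ~ Bool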